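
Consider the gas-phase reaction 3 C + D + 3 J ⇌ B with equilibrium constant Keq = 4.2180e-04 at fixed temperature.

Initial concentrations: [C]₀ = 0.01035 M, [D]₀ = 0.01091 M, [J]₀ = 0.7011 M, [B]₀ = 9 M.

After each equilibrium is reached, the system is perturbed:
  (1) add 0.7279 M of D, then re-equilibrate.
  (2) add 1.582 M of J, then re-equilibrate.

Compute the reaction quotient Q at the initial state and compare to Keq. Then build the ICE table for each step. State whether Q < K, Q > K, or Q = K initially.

Q₀ = 2.1590e+09; Q > K (proceeds reverse)

Q₀ = 2.1590e+09 vs Keq = 4.2180e-04 ⇒ Q>K, reverse
Step 1:
                    C           D           J           B
  init        0.01035     0.01091      0.7011           9
  Δ             4.439        1.48       4.439       -1.48
  eq            4.449       1.491        5.14        7.52
  solve Keq expr → x = -1.48; check Q = 4.2180e-04
Then add 0.7279 M of D.
Step 2:
                    C           D           J           B
  init          4.449       2.218        5.14        7.52
  Δ           -0.2665    -0.08884     -0.2665     0.08884
  eq            4.183        2.13       4.874       7.609
  solve Keq expr → x = 0.08884; check Q = 4.2180e-04
Then add 1.582 M of J.
Step 3:
                    C           D           J           B
  init          4.183        2.13       6.456       7.609
  Δ           -0.5754     -0.1918     -0.5754      0.1918
  eq            3.607       1.938        5.88       7.801
  solve Keq expr → x = 0.1918; check Q = 4.2180e-04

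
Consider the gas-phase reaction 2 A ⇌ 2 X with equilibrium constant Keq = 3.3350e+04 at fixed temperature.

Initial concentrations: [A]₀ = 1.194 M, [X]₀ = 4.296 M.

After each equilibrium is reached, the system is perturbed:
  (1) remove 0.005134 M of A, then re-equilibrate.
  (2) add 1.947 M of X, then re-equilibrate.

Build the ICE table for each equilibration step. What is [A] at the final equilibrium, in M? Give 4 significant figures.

[A]_eq = 0.04047 M

Q₀ = 12.95 vs Keq = 3.3350e+04 ⇒ Q<K, forward
Step 1:
                   A          X
  I            1.194      4.296
  C           -1.164      1.164
  E           0.0299       5.46
  solve Keq expr → x = 0.5821; check Q = 3.3350e+04
Then remove 0.005134 M of A.
Step 2:
                   A          X
  I          0.02476       5.46
  C         0.005106  -0.005106
  E          0.02987      5.455
  solve Keq expr → x = -0.002553; check Q = 3.3350e+04
Then add 1.947 M of X.
Step 3:
                   A          X
  I          0.02987      7.402
  C           0.0106    -0.0106
  E          0.04047      7.391
  solve Keq expr → x = -0.005302; check Q = 3.3350e+04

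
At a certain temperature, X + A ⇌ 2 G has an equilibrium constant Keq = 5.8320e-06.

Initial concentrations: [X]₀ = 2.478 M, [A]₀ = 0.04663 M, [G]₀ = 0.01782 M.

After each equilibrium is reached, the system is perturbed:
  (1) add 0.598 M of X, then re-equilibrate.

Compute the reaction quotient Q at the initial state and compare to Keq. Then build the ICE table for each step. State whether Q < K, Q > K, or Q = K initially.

Q₀ = 0.002748; Q > K (proceeds reverse)

Q₀ = 0.002748 vs Keq = 5.8320e-06 ⇒ Q>K, reverse
Step 1:
                    X           A           G
  I             2.478     0.04663     0.01782
  C          0.008463    0.008463    -0.01693
  E             2.486     0.05509  8.9382e-04
  solve Keq expr → x = -0.008463; check Q = 5.8320e-06
Then add 0.598 M of X.
Step 2:
                    X           A           G
  I             3.084     0.05509  8.9382e-04
  C       -5.0616e-05 -5.0616e-05  1.0123e-04
  E             3.084     0.05504  9.9505e-04
  solve Keq expr → x = 5.0616e-05; check Q = 5.8320e-06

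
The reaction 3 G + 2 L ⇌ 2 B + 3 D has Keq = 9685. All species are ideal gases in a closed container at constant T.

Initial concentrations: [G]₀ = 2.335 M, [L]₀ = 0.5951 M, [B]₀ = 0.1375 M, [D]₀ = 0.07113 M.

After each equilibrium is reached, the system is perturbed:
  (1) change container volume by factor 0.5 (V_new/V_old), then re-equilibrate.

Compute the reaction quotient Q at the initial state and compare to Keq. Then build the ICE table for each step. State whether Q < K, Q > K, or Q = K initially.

Q₀ = 1.5091e-06 vs Keq = 9685 ⇒ Q<K, forward
Step 1:
                   G          L          B          D
  Initial      2.335     0.5951     0.1375    0.07113
  Change     -0.8867    -0.5911     0.5911     0.8867
  Equil        1.448   0.003982     0.7286     0.9578
  solve Keq expr → x = 0.2956; check Q = 9685
Then change container volume by factor 0.5 (V_new/V_old).
Step 2:
                   G          L          B          D
  Initial      2.897   0.007963      1.457      1.916
  Change           0          0          0          0
  Equil        2.897   0.007963      1.457      1.916
  solve Keq expr → x = 0; check Q = 9685

Q₀ = 1.5091e-06; Q < K (proceeds forward)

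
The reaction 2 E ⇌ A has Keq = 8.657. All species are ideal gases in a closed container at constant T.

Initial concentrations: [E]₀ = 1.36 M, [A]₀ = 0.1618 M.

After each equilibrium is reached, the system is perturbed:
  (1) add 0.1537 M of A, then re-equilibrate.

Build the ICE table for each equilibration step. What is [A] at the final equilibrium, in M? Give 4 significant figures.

[A]_eq = 0.8398 M

Q₀ = 0.08748 vs Keq = 8.657 ⇒ Q<K, forward
Step 1:
                    E           A
  I              1.36      0.1618
  C            -1.076      0.5379
  E            0.2843      0.6997
  solve Keq expr → x = 0.5379; check Q = 8.657
Then add 0.1537 M of A.
Step 2:
                    E           A
  I            0.2843      0.8534
  C           0.02717    -0.01358
  E            0.3115      0.8398
  solve Keq expr → x = -0.01358; check Q = 8.657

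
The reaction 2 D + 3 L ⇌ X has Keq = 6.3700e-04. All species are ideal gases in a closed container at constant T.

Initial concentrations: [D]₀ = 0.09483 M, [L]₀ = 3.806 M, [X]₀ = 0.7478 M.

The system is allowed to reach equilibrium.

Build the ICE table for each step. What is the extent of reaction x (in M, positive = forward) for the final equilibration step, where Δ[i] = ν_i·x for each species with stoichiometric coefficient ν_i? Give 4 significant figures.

Q₀ = 1.508 vs Keq = 6.3700e-04 ⇒ Q>K, reverse
Step 1:
                    D           L           X
  I           0.09483       3.806      0.7478
  C             1.156       1.735     -0.5782
  E             1.251       5.541      0.1696
  solve Keq expr → x = -0.5782; check Q = 6.3700e-04

x = -0.5782 M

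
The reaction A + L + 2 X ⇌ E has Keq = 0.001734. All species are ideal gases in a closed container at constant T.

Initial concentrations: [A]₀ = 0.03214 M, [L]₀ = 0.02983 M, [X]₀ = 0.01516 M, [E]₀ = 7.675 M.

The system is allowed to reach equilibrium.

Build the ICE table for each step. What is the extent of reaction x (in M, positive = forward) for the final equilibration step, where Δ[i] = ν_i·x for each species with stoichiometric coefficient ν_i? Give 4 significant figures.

x = -4.578 M

Q₀ = 3.4832e+07 vs Keq = 0.001734 ⇒ Q>K, reverse
Step 1:
                   A          L          X          E
  init       0.03214    0.02983    0.01516      7.675
  Δ            4.578      4.578      9.155     -4.578
  eq            4.61      4.608      9.171      3.097
  solve Keq expr → x = -4.578; check Q = 0.001734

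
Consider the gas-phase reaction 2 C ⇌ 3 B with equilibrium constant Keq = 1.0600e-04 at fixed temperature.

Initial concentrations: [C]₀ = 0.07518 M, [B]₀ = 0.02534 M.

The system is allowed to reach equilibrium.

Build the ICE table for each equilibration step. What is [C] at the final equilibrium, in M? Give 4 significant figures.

[C]_eq = 0.08593 M

Q₀ = 0.002879 vs Keq = 1.0600e-04 ⇒ Q>K, reverse
Step 1:
                   C          B
  I          0.07518    0.02534
  C          0.01075   -0.01612
  E          0.08593   0.009216
  solve Keq expr → x = -0.005375; check Q = 1.0600e-04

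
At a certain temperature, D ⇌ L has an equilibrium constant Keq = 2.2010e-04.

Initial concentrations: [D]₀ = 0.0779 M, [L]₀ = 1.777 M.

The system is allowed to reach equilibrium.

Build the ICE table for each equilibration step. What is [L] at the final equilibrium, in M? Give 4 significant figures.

[L]_eq = 4.0817e-04 M

Q₀ = 22.81 vs Keq = 2.2010e-04 ⇒ Q>K, reverse
Step 1:
                   D          L
  I           0.0779      1.777
  C            1.777     -1.777
  E            1.854 4.0817e-04
  solve Keq expr → x = -1.777; check Q = 2.2010e-04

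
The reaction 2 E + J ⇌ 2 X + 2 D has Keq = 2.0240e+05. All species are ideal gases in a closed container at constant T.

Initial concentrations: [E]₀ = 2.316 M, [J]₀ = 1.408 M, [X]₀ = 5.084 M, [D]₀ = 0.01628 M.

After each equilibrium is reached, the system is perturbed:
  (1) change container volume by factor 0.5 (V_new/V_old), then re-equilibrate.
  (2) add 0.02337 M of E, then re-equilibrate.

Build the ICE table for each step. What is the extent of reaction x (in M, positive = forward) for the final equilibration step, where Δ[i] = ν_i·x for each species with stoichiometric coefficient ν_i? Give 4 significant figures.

x = 0.01029 M

Q₀ = 9.0707e-04 vs Keq = 2.0240e+05 ⇒ Q<K, forward
Step 1:
                  E         J         X         D
  init        2.316     1.408     5.084   0.01628
  Δ          -2.247    -1.123     2.247     2.247
  eq        0.06913    0.2846     7.331     2.263
  solve Keq expr → x = 1.123; check Q = 2.0240e+05
Then change container volume by factor 0.5 (V_new/V_old).
Step 2:
                  E         J         X         D
  init       0.1383    0.5691     14.66     4.526
  Δ         0.05031   0.02516  -0.05031  -0.05031
  eq         0.1886    0.5943     14.61     4.476
  solve Keq expr → x = -0.02516; check Q = 2.0240e+05
Then add 0.02337 M of E.
Step 3:
                  E         J         X         D
  init       0.2119    0.5943     14.61     4.476
  Δ        -0.02057  -0.01029   0.02057   0.02057
  eq         0.1914     0.584     14.63     4.497
  solve Keq expr → x = 0.01029; check Q = 2.0240e+05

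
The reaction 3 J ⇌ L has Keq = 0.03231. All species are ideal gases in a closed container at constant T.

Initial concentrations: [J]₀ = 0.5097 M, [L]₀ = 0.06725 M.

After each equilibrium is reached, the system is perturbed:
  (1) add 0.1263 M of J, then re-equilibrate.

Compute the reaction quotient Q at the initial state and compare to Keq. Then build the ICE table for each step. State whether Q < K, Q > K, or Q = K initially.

Q₀ = 0.5079; Q > K (proceeds reverse)

Q₀ = 0.5079 vs Keq = 0.03231 ⇒ Q>K, reverse
Step 1:
                   J          L
  init        0.5097    0.06725
  Δ           0.1712   -0.05705
  eq          0.6809     0.0102
  solve Keq expr → x = -0.05705; check Q = 0.03231
Then add 0.1263 M of J.
Step 2:
                   J          L
  init        0.8072     0.0102
  Δ         -0.01719    0.00573
  eq            0.79    0.01593
  solve Keq expr → x = 0.00573; check Q = 0.03231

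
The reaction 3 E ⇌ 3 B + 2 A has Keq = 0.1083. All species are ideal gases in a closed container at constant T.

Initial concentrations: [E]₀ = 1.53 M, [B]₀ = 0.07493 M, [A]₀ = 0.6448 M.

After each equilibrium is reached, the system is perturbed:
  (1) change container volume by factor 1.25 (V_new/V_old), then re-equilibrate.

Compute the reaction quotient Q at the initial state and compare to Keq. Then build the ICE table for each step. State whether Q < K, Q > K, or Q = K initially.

Q₀ = 4.8836e-05 vs Keq = 0.1083 ⇒ Q<K, forward
Step 1:
                  E         B         A
  init         1.53   0.07493    0.6448
  Δ         -0.4556    0.4556    0.3037
  eq          1.074    0.5305    0.9485
  solve Keq expr → x = 0.1519; check Q = 0.1083
Then change container volume by factor 1.25 (V_new/V_old).
Step 2:
                  E         B         A
  init       0.8595    0.4244    0.7588
  Δ        -0.03696   0.03696   0.02464
  eq         0.8226    0.4614    0.7835
  solve Keq expr → x = 0.01232; check Q = 0.1083

Q₀ = 4.8836e-05; Q < K (proceeds forward)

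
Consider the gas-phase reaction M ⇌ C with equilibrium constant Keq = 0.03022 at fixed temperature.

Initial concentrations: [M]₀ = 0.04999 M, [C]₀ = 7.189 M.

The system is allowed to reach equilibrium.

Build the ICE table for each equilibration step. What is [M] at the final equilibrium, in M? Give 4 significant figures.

[M]_eq = 7.027 M

Q₀ = 143.8 vs Keq = 0.03022 ⇒ Q>K, reverse
Step 1:
                   M          C
  init       0.04999      7.189
  Δ            6.977     -6.977
  eq           7.027     0.2123
  solve Keq expr → x = -6.977; check Q = 0.03022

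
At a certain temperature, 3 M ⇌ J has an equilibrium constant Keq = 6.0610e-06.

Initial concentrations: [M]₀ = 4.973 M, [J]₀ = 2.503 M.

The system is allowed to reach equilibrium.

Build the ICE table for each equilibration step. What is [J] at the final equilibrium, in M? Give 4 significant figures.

Q₀ = 0.02035 vs Keq = 6.0610e-06 ⇒ Q>K, reverse
Step 1:
                   M          J
  I            4.973      2.503
  C            7.474     -2.491
  E            12.45    0.01169
  solve Keq expr → x = -2.491; check Q = 6.0610e-06

[J]_eq = 0.01169 M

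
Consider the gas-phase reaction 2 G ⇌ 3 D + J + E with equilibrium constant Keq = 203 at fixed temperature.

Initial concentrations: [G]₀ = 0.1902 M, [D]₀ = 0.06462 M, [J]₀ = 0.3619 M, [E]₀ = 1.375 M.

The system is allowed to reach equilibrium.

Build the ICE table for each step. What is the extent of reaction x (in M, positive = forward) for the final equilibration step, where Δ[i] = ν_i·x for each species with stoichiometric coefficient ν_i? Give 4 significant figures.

x = 0.08961 M

Q₀ = 0.003712 vs Keq = 203 ⇒ Q<K, forward
Step 1:
                   G          D          J          E
  I           0.1902    0.06462     0.3619      1.375
  C          -0.1792     0.2688    0.08961    0.08961
  E          0.01099     0.3334     0.4515      1.465
  solve Keq expr → x = 0.08961; check Q = 203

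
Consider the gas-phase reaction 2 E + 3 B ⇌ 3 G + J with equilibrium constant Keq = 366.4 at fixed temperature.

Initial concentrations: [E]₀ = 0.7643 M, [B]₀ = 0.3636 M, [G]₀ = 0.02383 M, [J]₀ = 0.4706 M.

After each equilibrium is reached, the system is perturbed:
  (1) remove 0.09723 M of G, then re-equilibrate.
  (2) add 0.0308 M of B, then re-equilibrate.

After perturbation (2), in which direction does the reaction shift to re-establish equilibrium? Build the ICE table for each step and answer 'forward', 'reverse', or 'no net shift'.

Direction: forward

Q₀ = 2.2679e-04 vs Keq = 366.4 ⇒ Q<K, forward
Step 1:
                    E           B           G           J
  init         0.7643      0.3636     0.02383      0.4706
  Δ           -0.2047      -0.307       0.307      0.1023
  eq           0.5596     0.05655      0.3309      0.5729
  solve Keq expr → x = 0.1023; check Q = 366.4
Then remove 0.09723 M of G.
Step 2:
                    E           B           G           J
  init         0.5596     0.05655      0.2336      0.5729
  Δ         -0.009132     -0.0137      0.0137    0.004566
  eq           0.5505     0.04286      0.2473      0.5775
  solve Keq expr → x = 0.004566; check Q = 366.4
Then add 0.0308 M of B.
Step 3:
                    E           B           G           J
  init         0.5505     0.07366      0.2473      0.5775
  Δ          -0.01681    -0.02521     0.02521    0.008404
  eq           0.5337     0.04844      0.2726      0.5859
  solve Keq expr → x = 0.008404; check Q = 366.4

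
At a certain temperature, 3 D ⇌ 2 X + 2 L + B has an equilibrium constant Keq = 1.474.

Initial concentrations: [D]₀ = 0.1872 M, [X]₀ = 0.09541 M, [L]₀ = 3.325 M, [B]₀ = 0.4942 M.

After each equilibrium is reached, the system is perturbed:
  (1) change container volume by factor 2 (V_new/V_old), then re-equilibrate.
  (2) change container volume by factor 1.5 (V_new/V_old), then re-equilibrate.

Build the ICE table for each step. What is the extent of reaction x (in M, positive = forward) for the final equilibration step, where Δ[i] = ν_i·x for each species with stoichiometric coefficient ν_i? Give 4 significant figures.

Q₀ = 7.582 vs Keq = 1.474 ⇒ Q>K, reverse
Step 1:
                   D          X          L          B
  init        0.1872    0.09541      3.325     0.4942
  Δ          0.05038   -0.03359   -0.03359   -0.01679
  eq          0.2376    0.06182      3.291     0.4774
  solve Keq expr → x = -0.01679; check Q = 1.474
Then change container volume by factor 2 (V_new/V_old).
Step 2:
                   D          X          L          B
  init        0.1188    0.03091      1.646     0.2387
  Δ         -0.02116     0.0141     0.0141   0.007052
  eq         0.09764    0.04501       1.66     0.2458
  solve Keq expr → x = 0.007052; check Q = 1.474
Then change container volume by factor 1.5 (V_new/V_old).
Step 3:
                   D          X          L          B
  init       0.06509    0.03001      1.107     0.1638
  Δ         -0.00869   0.005794   0.005794   0.002897
  eq          0.0564     0.0358      1.112     0.1667
  solve Keq expr → x = 0.002897; check Q = 1.474

x = 0.002897 M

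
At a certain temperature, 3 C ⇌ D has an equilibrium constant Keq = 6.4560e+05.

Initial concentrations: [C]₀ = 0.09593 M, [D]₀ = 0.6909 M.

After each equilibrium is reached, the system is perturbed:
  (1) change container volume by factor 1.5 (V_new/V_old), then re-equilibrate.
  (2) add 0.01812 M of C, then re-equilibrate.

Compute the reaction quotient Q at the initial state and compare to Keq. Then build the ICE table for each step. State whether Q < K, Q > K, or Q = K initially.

Q₀ = 782.6 vs Keq = 6.4560e+05 ⇒ Q<K, forward
Step 1:
                   C          D
  Initial    0.09593     0.6909
  Change    -0.08556    0.02852
  Equil      0.01037     0.7194
  solve Keq expr → x = 0.02852; check Q = 6.4560e+05
Then change container volume by factor 1.5 (V_new/V_old).
Step 2:
                   C          D
  Initial   0.006912     0.4796
  Change    0.002141 -7.1356e-04
  Equil     0.009052     0.4789
  solve Keq expr → x = -7.1356e-04; check Q = 6.4560e+05
Then add 0.01812 M of C.
Step 3:
                   C          D
  Initial    0.02717     0.4789
  Change    -0.01808   0.006027
  Equil      0.00909     0.4849
  solve Keq expr → x = 0.006027; check Q = 6.4560e+05

Q₀ = 782.6; Q < K (proceeds forward)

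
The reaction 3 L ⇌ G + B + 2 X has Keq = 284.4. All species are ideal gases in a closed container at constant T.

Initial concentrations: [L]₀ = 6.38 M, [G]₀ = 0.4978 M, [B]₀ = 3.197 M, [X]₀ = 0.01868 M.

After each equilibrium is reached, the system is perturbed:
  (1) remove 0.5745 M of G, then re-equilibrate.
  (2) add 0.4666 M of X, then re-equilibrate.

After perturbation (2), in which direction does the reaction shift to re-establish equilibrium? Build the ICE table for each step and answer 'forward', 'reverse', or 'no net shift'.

Q₀ = 2.1384e-06 vs Keq = 284.4 ⇒ Q<K, forward
Step 1:
                  L         G         B         X
  init         6.38    0.4978     3.197   0.01868
  Δ          -5.548     1.849     1.849     3.699
  eq         0.8318     2.347     5.046     3.717
  solve Keq expr → x = 1.849; check Q = 284.4
Then remove 0.5745 M of G.
Step 2:
                  L         G         B         X
  init       0.8318     1.773     5.046     3.717
  Δ        -0.06434   0.02145   0.02145   0.04289
  eq         0.7675     1.794     5.068      3.76
  solve Keq expr → x = 0.02145; check Q = 284.4
Then add 0.4666 M of X.
Step 3:
                  L         G         B         X
  init       0.7675     1.794     5.068     4.227
  Δ         0.05381  -0.01794  -0.01794  -0.03587
  eq         0.8213     1.776      5.05     4.191
  solve Keq expr → x = -0.01794; check Q = 284.4

Direction: reverse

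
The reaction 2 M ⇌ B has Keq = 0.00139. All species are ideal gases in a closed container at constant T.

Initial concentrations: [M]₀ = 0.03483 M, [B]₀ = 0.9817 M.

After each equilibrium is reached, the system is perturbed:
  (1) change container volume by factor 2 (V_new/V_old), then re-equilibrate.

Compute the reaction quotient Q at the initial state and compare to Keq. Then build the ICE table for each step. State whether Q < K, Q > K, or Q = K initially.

Q₀ = 809.2 vs Keq = 0.00139 ⇒ Q>K, reverse
Step 1:
                    M           B
  init        0.03483      0.9817
  Δ             1.952     -0.9762
  eq            1.987    0.005489
  solve Keq expr → x = -0.9762; check Q = 0.00139
Then change container volume by factor 2 (V_new/V_old).
Step 2:
                    M           B
  init         0.9936    0.002745
  Δ           0.00273   -0.001365
  eq           0.9964     0.00138
  solve Keq expr → x = -0.001365; check Q = 0.00139

Q₀ = 809.2; Q > K (proceeds reverse)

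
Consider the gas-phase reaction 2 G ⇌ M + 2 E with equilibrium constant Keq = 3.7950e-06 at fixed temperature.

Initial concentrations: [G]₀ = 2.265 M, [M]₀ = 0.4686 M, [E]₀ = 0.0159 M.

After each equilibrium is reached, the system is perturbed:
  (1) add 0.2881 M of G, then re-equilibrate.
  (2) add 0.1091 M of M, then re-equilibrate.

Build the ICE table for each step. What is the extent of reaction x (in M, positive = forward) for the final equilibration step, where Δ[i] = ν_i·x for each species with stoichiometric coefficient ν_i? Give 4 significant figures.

x = -3.6473e-04 M

Q₀ = 2.3092e-05 vs Keq = 3.7950e-06 ⇒ Q>K, reverse
Step 1:
                  G         M         E
  init        2.265    0.4686    0.0159
  Δ        0.009395 -0.004697 -0.009395
  eq          2.274    0.4639  0.006505
  solve Keq expr → x = -0.004697; check Q = 3.7950e-06
Then add 0.2881 M of G.
Step 2:
                  G         M         E
  init        2.562    0.4639  0.006505
  Δ       -8.1845e-04 4.0922e-04 8.1845e-04
  eq          2.562    0.4643  0.007324
  solve Keq expr → x = 4.0922e-04; check Q = 3.7950e-06
Then add 0.1091 M of M.
Step 3:
                  G         M         E
  init        2.562    0.5734  0.007324
  Δ       7.2946e-04 -3.6473e-04 -7.2946e-04
  eq          2.562     0.573  0.006594
  solve Keq expr → x = -3.6473e-04; check Q = 3.7950e-06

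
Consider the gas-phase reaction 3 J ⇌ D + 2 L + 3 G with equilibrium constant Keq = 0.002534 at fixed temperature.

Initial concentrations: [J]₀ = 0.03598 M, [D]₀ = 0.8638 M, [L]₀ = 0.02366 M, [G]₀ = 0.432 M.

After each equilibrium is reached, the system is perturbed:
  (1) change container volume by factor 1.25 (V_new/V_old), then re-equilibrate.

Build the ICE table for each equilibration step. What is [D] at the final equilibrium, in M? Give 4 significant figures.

[D]_eq = 0.6835 M

Q₀ = 0.837 vs Keq = 0.002534 ⇒ Q>K, reverse
Step 1:
                   J          D          L          G
  init       0.03598     0.8638    0.02366      0.432
  Δ          0.03005   -0.01002   -0.02003   -0.03005
  eq         0.06603     0.8538   0.003627      0.402
  solve Keq expr → x = -0.01002; check Q = 0.002534
Then change container volume by factor 1.25 (V_new/V_old).
Step 2:
                   J          D          L          G
  init       0.05282      0.683   0.002902     0.3216
  Δ        -0.001442 4.8064e-04 9.6129e-04   0.001442
  eq         0.05138     0.6835   0.003863      0.323
  solve Keq expr → x = 4.8064e-04; check Q = 0.002534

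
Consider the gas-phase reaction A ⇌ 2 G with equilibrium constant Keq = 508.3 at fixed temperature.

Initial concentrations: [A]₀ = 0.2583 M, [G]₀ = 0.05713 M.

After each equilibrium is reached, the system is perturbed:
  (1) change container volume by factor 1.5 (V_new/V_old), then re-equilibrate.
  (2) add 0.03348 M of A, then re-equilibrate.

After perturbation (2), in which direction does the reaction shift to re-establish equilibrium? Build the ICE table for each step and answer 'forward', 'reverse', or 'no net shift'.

Q₀ = 0.01264 vs Keq = 508.3 ⇒ Q<K, forward
Step 1:
                  A         G
  init       0.2583   0.05713
  Δ         -0.2577    0.5153
  eq      6.4467e-04    0.5724
  solve Keq expr → x = 0.2577; check Q = 508.3
Then change container volume by factor 1.5 (V_new/V_old).
Step 2:
                  A         G
  init    4.2978e-04    0.3816
  Δ       -1.4283e-04 2.8566e-04
  eq      2.8695e-04    0.3819
  solve Keq expr → x = 1.4283e-04; check Q = 508.3
Then add 0.03348 M of A.
Step 3:
                  A         G
  init      0.03377    0.3819
  Δ        -0.03337   0.06674
  eq      3.9601e-04    0.4487
  solve Keq expr → x = 0.03337; check Q = 508.3

Direction: forward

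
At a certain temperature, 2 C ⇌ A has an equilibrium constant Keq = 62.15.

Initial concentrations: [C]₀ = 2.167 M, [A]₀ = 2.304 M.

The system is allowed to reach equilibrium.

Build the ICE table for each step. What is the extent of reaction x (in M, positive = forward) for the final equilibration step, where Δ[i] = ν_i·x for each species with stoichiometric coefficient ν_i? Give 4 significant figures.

x = 0.9688 M

Q₀ = 0.4906 vs Keq = 62.15 ⇒ Q<K, forward
Step 1:
                    C           A
  init          2.167       2.304
  Δ            -1.938      0.9688
  eq           0.2295       3.273
  solve Keq expr → x = 0.9688; check Q = 62.15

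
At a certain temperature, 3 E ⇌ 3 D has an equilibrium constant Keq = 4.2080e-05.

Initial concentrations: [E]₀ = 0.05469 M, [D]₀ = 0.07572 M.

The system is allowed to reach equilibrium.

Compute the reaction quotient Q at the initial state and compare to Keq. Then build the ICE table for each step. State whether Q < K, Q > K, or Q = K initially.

Q₀ = 2.654; Q > K (proceeds reverse)

Q₀ = 2.654 vs Keq = 4.2080e-05 ⇒ Q>K, reverse
Step 1:
                  E         D
  init      0.05469   0.07572
  Δ         0.07134  -0.07134
  eq          0.126  0.004383
  solve Keq expr → x = -0.02378; check Q = 4.2080e-05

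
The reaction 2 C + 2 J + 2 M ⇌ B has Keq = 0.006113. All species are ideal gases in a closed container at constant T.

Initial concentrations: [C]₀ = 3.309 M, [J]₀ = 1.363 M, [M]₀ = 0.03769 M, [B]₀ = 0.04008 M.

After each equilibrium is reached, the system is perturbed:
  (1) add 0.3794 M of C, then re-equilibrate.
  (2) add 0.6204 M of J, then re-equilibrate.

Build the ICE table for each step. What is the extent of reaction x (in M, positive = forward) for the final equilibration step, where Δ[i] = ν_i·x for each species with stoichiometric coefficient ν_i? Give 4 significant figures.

Q₀ = 1.387 vs Keq = 0.006113 ⇒ Q>K, reverse
Step 1:
                   C          J          M          B
  Initial      3.309      1.363    0.03769    0.04008
  Change     0.07638    0.07638    0.07638   -0.03819
  Equil        3.385      1.439     0.1141   0.001889
  solve Keq expr → x = -0.03819; check Q = 0.006113
Then add 0.3794 M of C.
Step 2:
                   C          J          M          B
  Initial      3.765      1.439     0.1141   0.001889
  Change  -8.1998e-04 -8.1998e-04 -8.1998e-04 4.0999e-04
  Equil        3.764      1.439     0.1133   0.002299
  solve Keq expr → x = 4.0999e-04; check Q = 0.006113
Then add 0.6204 M of J.
Step 3:
                   C          J          M          B
  Initial      3.764      2.059     0.1133   0.002299
  Change   -0.004098  -0.004098  -0.004098   0.002049
  Equil         3.76      2.055     0.1092   0.004348
  solve Keq expr → x = 0.002049; check Q = 0.006113

x = 0.002049 M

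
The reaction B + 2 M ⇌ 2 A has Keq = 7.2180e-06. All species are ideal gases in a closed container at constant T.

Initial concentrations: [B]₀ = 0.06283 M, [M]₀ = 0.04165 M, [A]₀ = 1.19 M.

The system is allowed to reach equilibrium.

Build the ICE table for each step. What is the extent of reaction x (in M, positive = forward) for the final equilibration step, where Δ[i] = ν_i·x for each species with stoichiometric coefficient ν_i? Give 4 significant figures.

x = -0.5937 M

Q₀ = 1.2993e+04 vs Keq = 7.2180e-06 ⇒ Q>K, reverse
Step 1:
                  B         M         A
  init      0.06283   0.04165      1.19
  Δ          0.5937     1.187    -1.187
  eq         0.6565     1.229  0.002675
  solve Keq expr → x = -0.5937; check Q = 7.2180e-06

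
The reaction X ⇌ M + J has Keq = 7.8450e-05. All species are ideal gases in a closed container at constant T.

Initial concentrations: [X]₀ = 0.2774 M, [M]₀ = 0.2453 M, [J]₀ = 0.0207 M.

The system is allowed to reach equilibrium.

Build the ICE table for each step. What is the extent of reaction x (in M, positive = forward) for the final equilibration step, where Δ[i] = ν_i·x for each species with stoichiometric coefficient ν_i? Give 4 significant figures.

x = -0.0206 M

Q₀ = 0.0183 vs Keq = 7.8450e-05 ⇒ Q>K, reverse
Step 1:
                   X          M          J
  I           0.2774     0.2453     0.0207
  C           0.0206    -0.0206    -0.0206
  E            0.298     0.2247 1.0404e-04
  solve Keq expr → x = -0.0206; check Q = 7.8450e-05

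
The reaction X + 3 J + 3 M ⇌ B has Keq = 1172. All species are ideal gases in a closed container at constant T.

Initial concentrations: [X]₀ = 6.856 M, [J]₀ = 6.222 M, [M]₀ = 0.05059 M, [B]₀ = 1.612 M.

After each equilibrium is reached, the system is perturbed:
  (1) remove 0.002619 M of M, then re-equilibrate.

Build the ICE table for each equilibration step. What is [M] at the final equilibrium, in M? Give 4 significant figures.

Q₀ = 7.539 vs Keq = 1172 ⇒ Q<K, forward
Step 1:
                    X           J           M           B
  Initial       6.856       6.222     0.05059       1.612
  Change      -0.0137    -0.04109    -0.04109      0.0137
  Equil         6.842       6.181    0.009504       1.626
  solve Keq expr → x = 0.0137; check Q = 1172
Then remove 0.002619 M of M.
Step 2:
                    X           J           M           B
  Initial       6.842       6.181    0.006885       1.626
  Change   8.7096e-04    0.002613    0.002613 -8.7096e-04
  Equil         6.843       6.184    0.009498       1.625
  solve Keq expr → x = -8.7096e-04; check Q = 1172

[M]_eq = 0.009498 M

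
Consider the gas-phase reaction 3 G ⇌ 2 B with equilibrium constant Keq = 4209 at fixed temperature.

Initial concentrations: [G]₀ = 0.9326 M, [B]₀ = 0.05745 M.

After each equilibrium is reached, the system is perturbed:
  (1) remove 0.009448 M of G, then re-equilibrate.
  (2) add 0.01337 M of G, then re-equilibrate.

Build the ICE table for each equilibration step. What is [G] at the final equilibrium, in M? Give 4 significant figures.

Q₀ = 0.004069 vs Keq = 4209 ⇒ Q<K, forward
Step 1:
                  G         B
  Initial    0.9326   0.05745
  Change    -0.8862    0.5908
  Equil     0.04639    0.6483
  solve Keq expr → x = 0.2954; check Q = 4209
Then remove 0.009448 M of G.
Step 2:
                  G         B
  Initial   0.03694    0.6483
  Change   0.009156 -0.006104
  Equil      0.0461    0.6422
  solve Keq expr → x = -0.003052; check Q = 4209
Then add 0.01337 M of G.
Step 3:
                  G         B
  Initial   0.05947    0.6422
  Change   -0.01296  0.008638
  Equil     0.04651    0.6508
  solve Keq expr → x = 0.004319; check Q = 4209

[G]_eq = 0.04651 M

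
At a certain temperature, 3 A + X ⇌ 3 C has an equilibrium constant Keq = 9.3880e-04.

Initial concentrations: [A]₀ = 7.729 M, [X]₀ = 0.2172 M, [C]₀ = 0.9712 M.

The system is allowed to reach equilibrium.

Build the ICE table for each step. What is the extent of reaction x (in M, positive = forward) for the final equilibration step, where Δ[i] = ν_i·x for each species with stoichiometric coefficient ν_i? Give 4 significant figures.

Q₀ = 0.009135 vs Keq = 9.3880e-04 ⇒ Q>K, reverse
Step 1:
                  A         X         C
  I           7.729    0.2172    0.9712
  C           0.408     0.136    -0.408
  E           8.137    0.3532    0.5632
  solve Keq expr → x = -0.136; check Q = 9.3880e-04

x = -0.136 M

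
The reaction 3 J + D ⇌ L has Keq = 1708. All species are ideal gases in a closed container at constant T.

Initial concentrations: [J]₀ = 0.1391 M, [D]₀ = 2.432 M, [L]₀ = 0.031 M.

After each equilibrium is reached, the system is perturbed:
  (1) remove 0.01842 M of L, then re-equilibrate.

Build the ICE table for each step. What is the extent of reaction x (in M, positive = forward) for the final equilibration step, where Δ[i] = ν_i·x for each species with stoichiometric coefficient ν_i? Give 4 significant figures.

x = 8.0100e-04 M

Q₀ = 4.736 vs Keq = 1708 ⇒ Q<K, forward
Step 1:
                    J           D           L
  init         0.1391       2.432       0.031
  Δ           -0.1135    -0.03782     0.03782
  eq          0.02563       2.394     0.06882
  solve Keq expr → x = 0.03782; check Q = 1708
Then remove 0.01842 M of L.
Step 2:
                    J           D           L
  init        0.02563       2.394      0.0504
  Δ         -0.002403 -8.0100e-04  8.0100e-04
  eq          0.02322       2.393     0.05121
  solve Keq expr → x = 8.0100e-04; check Q = 1708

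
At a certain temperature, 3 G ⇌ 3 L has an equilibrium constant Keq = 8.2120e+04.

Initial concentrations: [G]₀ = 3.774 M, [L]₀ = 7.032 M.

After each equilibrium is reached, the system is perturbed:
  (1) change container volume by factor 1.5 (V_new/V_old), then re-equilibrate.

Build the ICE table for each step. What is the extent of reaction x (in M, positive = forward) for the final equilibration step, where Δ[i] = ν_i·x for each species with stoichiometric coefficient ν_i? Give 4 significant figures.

Q₀ = 6.469 vs Keq = 8.2120e+04 ⇒ Q<K, forward
Step 1:
                   G          L
  Initial      3.774      7.032
  Change      -3.531      3.531
  Equil        0.243      10.56
  solve Keq expr → x = 1.177; check Q = 8.2120e+04
Then change container volume by factor 1.5 (V_new/V_old).
Step 2:
                   G          L
  Initial      0.162      7.042
  Change           0          0
  Equil        0.162      7.042
  solve Keq expr → x = 0; check Q = 8.2120e+04

x = 0 M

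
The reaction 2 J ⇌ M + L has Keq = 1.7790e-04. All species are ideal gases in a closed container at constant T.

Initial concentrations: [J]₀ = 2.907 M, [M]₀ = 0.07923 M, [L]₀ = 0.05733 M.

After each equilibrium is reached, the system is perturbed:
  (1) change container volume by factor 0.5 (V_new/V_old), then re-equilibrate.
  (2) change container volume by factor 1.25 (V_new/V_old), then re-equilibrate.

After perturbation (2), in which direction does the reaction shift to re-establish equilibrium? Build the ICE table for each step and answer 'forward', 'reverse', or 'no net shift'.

Direction: no net shift

Q₀ = 5.3750e-04 vs Keq = 1.7790e-04 ⇒ Q>K, reverse
Step 1:
                    J           M           L
  Initial       2.907     0.07923     0.05733
  Change      0.05458    -0.02729    -0.02729
  Equil         2.962     0.05194     0.03004
  solve Keq expr → x = -0.02729; check Q = 1.7790e-04
Then change container volume by factor 0.5 (V_new/V_old).
Step 2:
                    J           M           L
  Initial       5.923      0.1039     0.06008
  Change            0           0           0
  Equil         5.923      0.1039     0.06008
  solve Keq expr → x = 0; check Q = 1.7790e-04
Then change container volume by factor 1.25 (V_new/V_old).
Step 3:
                    J           M           L
  Initial       4.739     0.08311     0.04807
  Change            0           0           0
  Equil         4.739     0.08311     0.04807
  solve Keq expr → x = 0; check Q = 1.7790e-04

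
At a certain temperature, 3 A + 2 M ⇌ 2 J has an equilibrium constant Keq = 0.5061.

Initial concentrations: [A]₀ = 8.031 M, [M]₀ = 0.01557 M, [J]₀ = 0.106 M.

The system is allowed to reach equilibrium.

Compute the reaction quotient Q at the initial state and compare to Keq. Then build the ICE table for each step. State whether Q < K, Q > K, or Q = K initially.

Q₀ = 0.08948; Q < K (proceeds forward)

Q₀ = 0.08948 vs Keq = 0.5061 ⇒ Q<K, forward
Step 1:
                  A         M         J
  init        8.031   0.01557     0.106
  Δ        -0.01272 -0.008482  0.008482
  eq          8.018  0.007088    0.1145
  solve Keq expr → x = 0.004241; check Q = 0.5061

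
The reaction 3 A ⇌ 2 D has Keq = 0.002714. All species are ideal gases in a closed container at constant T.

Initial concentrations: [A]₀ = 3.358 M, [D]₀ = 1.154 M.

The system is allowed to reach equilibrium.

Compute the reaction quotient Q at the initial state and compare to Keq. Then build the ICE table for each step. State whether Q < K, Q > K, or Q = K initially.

Q₀ = 0.03517 vs Keq = 0.002714 ⇒ Q>K, reverse
Step 1:
                   A          D
  init         3.358      1.154
  Δ            1.016    -0.6774
  eq           4.374     0.4766
  solve Keq expr → x = -0.3387; check Q = 0.002714

Q₀ = 0.03517; Q > K (proceeds reverse)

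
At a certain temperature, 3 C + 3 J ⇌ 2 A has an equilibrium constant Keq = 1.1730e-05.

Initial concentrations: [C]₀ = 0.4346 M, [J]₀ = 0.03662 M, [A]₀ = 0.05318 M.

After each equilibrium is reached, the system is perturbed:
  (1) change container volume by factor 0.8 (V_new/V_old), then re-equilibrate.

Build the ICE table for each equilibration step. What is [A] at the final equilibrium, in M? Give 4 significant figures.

Q₀ = 701.6 vs Keq = 1.1730e-05 ⇒ Q>K, reverse
Step 1:
                  C         J         A
  I          0.4346   0.03662   0.05318
  C         0.07969   0.07969  -0.05313
  E          0.5143    0.1163 5.0109e-05
  solve Keq expr → x = -0.02656; check Q = 1.1730e-05
Then change container volume by factor 0.8 (V_new/V_old).
Step 2:
                  C         J         A
  I          0.6429    0.1454 6.2637e-05
  C       -5.2752e-05 -5.2752e-05 3.5168e-05
  E          0.6428    0.1453 9.7805e-05
  solve Keq expr → x = 1.7584e-05; check Q = 1.1730e-05

[A]_eq = 9.7805e-05 M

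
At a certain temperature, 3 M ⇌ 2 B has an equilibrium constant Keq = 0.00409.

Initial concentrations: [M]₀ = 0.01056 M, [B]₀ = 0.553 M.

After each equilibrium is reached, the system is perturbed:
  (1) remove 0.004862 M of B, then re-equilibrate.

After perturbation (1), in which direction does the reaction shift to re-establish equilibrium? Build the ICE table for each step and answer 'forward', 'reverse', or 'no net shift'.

Direction: forward

Q₀ = 2.5969e+05 vs Keq = 0.00409 ⇒ Q>K, reverse
Step 1:
                   M          B
  Initial    0.01056      0.553
  Change      0.7641    -0.5094
  Equil       0.7747     0.0436
  solve Keq expr → x = -0.2547; check Q = 0.00409
Then remove 0.004862 M of B.
Step 2:
                   M          B
  Initial     0.7747    0.03874
  Change   -0.006475   0.004316
  Equil       0.7682    0.04306
  solve Keq expr → x = 0.002158; check Q = 0.00409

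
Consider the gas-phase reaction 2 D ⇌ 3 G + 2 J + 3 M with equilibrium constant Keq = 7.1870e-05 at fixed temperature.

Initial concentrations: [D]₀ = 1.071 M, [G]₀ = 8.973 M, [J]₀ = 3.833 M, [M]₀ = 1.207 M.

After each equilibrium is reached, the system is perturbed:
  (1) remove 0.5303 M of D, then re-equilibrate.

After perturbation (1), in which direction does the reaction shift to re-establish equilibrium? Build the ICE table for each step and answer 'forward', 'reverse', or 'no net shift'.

Q₀ = 1.6272e+04 vs Keq = 7.1870e-05 ⇒ Q>K, reverse
Step 1:
                  D         G         J         M
  I           1.071     8.973     3.833     1.207
  C          0.8021    -1.203   -0.8021    -1.203
  E           1.873      7.77     3.031  0.003882
  solve Keq expr → x = -0.401; check Q = 7.1870e-05
Then remove 0.5303 M of D.
Step 2:
                  D         G         J         M
  I           1.343      7.77     3.031  0.003882
  C       5.1408e-04 -7.7112e-04 -5.1408e-04 -7.7112e-04
  E           1.343     7.769      3.03  0.003111
  solve Keq expr → x = -2.5704e-04; check Q = 7.1870e-05

Direction: reverse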